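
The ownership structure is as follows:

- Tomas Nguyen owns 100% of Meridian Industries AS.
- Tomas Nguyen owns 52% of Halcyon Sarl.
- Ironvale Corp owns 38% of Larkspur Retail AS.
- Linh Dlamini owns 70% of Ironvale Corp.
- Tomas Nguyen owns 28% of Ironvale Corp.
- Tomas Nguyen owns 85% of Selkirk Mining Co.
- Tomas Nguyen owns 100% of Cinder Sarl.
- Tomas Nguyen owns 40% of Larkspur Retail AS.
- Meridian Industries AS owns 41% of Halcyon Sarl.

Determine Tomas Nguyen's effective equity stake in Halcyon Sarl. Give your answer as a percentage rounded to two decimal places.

Tomas reaches Halcyon along 2 paths.
Direct stake: 52% = 52%.
Via Meridian: 100% × 41% = 41%.
Total: 52% + 41% = 93%.
Rounded: 93.00%.

93.00%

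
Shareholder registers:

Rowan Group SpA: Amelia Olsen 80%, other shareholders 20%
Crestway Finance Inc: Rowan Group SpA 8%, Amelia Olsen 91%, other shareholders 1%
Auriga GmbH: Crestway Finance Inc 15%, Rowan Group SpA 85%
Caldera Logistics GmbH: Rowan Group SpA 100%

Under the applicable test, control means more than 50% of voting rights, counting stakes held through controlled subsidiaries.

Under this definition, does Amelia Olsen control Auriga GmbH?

Amelia holds 80% of Rowan, so Amelia controls Rowan.
Rowan and Amelia together hold 8% + 91% = 99% of Crestway, so Amelia controls Crestway.
Crestway and Rowan together hold 15% + 85% = 100% of Auriga, so Amelia controls Auriga.

Yes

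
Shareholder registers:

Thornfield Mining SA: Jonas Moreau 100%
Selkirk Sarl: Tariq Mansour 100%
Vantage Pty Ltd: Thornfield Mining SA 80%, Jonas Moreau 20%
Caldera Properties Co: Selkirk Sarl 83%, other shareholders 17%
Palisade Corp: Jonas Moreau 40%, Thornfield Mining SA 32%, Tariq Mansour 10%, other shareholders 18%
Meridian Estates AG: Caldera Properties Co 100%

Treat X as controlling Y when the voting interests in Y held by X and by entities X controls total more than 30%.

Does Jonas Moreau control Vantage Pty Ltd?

Jonas holds 100% of Thornfield, so Jonas controls Thornfield.
Thornfield and Jonas together hold 80% + 20% = 100% of Vantage, so Jonas controls Vantage.

Yes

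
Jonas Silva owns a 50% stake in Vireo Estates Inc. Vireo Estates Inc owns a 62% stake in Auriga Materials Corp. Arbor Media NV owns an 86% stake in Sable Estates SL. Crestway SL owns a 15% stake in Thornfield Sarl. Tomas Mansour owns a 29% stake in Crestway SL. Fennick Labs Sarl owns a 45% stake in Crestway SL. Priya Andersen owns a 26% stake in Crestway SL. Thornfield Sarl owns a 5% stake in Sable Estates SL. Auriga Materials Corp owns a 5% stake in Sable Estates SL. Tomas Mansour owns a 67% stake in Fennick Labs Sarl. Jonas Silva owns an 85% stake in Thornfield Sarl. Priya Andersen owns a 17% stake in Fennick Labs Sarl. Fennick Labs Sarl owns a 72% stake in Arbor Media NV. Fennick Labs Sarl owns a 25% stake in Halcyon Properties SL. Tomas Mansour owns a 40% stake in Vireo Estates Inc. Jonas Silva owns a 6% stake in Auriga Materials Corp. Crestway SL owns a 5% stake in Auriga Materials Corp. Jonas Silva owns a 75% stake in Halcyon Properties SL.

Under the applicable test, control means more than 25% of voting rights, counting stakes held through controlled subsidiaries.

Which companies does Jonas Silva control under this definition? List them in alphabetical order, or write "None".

Auriga Materials Corp, Halcyon Properties SL, Thornfield Sarl, Vireo Estates Inc

Jonas holds 50% of Vireo, so Jonas controls Vireo.
Jonas holds 75% of Halcyon, so Jonas controls Halcyon.
Jonas holds 85% of Thornfield, so Jonas controls Thornfield.
Vireo and Jonas together hold 62% + 6% = 68% of Auriga, so Jonas controls Auriga.
No other company's threshold is met.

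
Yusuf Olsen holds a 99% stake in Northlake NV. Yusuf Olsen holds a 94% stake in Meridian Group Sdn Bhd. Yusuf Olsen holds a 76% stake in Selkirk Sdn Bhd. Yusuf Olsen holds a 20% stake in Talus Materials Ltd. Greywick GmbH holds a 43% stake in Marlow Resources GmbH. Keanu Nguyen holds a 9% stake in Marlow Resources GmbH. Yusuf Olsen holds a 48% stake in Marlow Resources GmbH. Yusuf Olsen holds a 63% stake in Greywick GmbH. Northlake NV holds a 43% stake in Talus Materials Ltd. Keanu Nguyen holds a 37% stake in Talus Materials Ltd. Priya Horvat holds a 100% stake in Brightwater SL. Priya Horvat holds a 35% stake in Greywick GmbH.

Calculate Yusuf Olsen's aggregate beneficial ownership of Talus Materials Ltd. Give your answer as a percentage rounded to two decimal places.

62.57%

Yusuf reaches Talus along 2 paths.
Via Northlake: 99% × 43% = 42.57%.
Direct stake: 20% = 20%.
Total: 42.57% + 20% = 62.57%.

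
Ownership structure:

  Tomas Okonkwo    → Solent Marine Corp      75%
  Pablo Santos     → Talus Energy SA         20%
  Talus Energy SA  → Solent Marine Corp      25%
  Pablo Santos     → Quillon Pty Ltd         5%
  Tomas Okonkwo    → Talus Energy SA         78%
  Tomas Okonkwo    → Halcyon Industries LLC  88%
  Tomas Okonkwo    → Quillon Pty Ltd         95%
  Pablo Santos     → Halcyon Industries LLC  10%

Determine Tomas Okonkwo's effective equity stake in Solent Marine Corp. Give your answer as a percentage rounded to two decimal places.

Tomas reaches Solent along 2 paths.
Via Talus: 78% × 25% = 19.5%.
Direct stake: 75% = 75%.
Total: 19.5% + 75% = 94.5%.
Rounded: 94.50%.

94.50%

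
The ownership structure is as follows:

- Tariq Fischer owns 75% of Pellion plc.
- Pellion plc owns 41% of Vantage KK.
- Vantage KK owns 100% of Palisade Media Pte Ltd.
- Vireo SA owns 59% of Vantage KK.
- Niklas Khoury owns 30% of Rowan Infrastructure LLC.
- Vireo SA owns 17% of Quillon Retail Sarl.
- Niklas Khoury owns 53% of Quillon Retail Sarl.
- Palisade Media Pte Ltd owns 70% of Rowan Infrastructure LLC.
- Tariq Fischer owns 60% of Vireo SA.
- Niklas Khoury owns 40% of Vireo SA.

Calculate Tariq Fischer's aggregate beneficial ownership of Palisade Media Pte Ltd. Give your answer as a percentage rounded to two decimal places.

Tariq reaches Palisade along 2 paths.
Via Pellion → Vantage: 75% × 41% × 100% = 30.75%.
Via Vireo → Vantage: 60% × 59% × 100% = 35.4%.
Total: 30.75% + 35.4% = 66.15%.

66.15%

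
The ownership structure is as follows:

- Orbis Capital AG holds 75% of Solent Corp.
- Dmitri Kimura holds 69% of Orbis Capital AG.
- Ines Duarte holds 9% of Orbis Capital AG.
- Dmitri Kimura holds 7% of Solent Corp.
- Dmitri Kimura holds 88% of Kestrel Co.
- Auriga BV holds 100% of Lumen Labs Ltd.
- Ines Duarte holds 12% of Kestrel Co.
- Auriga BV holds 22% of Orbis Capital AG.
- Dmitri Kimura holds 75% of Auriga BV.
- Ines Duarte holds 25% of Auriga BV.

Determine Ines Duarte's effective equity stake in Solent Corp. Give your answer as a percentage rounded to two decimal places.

10.88%

Ines reaches Solent along 2 paths.
Via Orbis: 9% × 75% = 6.75%.
Via Auriga → Orbis: 25% × 22% × 75% = 4.125%.
Total: 6.75% + 4.125% = 10.875%.
Rounded: 10.88%.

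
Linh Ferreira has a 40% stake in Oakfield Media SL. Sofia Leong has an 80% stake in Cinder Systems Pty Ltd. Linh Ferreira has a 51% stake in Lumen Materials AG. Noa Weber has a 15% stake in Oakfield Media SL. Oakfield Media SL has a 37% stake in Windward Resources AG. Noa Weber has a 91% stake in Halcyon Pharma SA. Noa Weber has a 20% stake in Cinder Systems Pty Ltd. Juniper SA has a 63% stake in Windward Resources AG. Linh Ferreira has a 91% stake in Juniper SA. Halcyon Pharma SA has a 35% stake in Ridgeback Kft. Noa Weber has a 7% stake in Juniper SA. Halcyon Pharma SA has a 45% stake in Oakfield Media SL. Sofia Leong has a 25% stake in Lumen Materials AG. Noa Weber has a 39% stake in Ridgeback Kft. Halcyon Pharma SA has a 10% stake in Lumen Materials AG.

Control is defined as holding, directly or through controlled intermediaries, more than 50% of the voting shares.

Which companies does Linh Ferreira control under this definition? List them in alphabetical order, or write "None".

Juniper SA, Lumen Materials AG, Windward Resources AG

Linh holds 91% of Juniper, so Linh controls Juniper.
Juniper holds 63% of Windward, so Linh controls Windward.
Linh holds 51% of Lumen, so Linh controls Lumen.
No other company's threshold is met.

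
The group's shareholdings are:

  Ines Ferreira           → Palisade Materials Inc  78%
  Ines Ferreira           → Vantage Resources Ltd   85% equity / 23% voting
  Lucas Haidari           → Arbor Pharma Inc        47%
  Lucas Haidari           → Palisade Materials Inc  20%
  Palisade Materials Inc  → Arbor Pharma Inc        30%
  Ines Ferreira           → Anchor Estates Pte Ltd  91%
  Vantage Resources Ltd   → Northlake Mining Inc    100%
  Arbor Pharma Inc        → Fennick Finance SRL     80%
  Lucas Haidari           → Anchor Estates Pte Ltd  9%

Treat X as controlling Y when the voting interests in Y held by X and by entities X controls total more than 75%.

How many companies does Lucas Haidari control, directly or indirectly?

Lucas's largest direct stake is 47% in Arbor, which does not meet the threshold.
Lucas controls 0 companies.

0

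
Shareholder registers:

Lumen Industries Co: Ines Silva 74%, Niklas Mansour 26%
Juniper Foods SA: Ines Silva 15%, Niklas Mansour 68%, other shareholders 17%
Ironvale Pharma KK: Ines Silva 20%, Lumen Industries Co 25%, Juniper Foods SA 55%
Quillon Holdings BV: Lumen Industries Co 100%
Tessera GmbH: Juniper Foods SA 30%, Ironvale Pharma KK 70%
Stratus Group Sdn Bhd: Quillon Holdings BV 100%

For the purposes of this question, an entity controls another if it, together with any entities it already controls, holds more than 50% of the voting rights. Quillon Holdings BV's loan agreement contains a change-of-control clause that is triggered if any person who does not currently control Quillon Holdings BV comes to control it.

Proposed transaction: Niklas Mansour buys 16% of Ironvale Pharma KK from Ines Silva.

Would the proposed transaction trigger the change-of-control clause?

No

The purchase adds only to Niklas's holdings (Ines's stake shrinks), so Niklas is the only person who could newly come to control Quillon.
Niklas holds 68% of Juniper, so Niklas controls Juniper.
Juniper holds 55% of Ironvale, so Niklas controls Ironvale.
Juniper and Ironvale together hold 30% + 70% = 100% of Tessera, so Niklas controls Tessera.
Neither Niklas nor any entity Niklas controls holds any voting interest in Quillon.
So before the transaction, Niklas does not control Quillon.
After the purchase, Niklas holds 16% of Ironvale directly, and Ines's stake falls to 4%.
Juniper and Niklas together hold 55% + 16% = 71% of Ironvale, so Niklas controls Ironvale.
After the transaction, neither Niklas nor any entity Niklas controls holds a voting interest in Quillon, so Niklas still does not control it.
No new person acquires control, so the clause is not triggered.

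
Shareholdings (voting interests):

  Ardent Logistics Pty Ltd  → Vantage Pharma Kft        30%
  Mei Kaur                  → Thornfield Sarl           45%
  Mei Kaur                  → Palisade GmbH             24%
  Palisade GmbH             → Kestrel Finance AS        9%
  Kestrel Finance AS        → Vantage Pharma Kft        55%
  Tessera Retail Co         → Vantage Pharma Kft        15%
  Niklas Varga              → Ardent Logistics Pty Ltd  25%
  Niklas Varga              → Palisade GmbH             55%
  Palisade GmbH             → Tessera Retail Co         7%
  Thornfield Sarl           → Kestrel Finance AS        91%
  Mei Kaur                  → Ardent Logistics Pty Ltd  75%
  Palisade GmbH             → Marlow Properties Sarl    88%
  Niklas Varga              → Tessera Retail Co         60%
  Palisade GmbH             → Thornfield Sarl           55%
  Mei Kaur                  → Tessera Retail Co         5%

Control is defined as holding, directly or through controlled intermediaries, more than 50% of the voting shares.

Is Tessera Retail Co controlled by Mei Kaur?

Mei holds 75% of Ardent, so Mei controls Ardent.
In Tessera, Mei's side holds only 5%, not > 50%.
So Mei does not control Tessera.

No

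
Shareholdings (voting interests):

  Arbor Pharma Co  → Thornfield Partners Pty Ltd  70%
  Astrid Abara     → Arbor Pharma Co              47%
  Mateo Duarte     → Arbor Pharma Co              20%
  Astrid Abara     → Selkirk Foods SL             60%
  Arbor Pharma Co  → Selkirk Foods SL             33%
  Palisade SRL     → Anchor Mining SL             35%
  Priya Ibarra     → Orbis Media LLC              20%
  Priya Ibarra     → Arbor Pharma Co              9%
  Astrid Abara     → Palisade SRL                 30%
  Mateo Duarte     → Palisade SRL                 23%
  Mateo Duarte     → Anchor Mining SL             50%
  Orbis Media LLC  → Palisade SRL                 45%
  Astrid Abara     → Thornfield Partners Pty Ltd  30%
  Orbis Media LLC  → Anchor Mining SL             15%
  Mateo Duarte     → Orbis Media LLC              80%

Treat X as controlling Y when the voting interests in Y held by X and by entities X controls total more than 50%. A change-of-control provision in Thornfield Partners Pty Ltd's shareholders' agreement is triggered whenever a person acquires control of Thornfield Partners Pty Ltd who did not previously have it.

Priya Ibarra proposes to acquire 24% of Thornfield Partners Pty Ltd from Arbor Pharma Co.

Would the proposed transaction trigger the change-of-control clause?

No

The purchase adds only to Priya's holdings (Arbor's stake shrinks), so Priya is the only person who could newly come to control Thornfield.
Priya's largest direct stake is 20% in Orbis, which does not meet the threshold, so Priya controls no company.
Neither Priya nor any entity Priya controls holds any voting interest in Thornfield.
So before the transaction, Priya does not control Thornfield.
After the purchase, Priya holds 24% of Thornfield directly, and Arbor's stake falls to 46%.
After the transaction, Priya's side holds 24% of Thornfield, not > 50%, so Priya still does not control Thornfield.
No new person acquires control, so the clause is not triggered.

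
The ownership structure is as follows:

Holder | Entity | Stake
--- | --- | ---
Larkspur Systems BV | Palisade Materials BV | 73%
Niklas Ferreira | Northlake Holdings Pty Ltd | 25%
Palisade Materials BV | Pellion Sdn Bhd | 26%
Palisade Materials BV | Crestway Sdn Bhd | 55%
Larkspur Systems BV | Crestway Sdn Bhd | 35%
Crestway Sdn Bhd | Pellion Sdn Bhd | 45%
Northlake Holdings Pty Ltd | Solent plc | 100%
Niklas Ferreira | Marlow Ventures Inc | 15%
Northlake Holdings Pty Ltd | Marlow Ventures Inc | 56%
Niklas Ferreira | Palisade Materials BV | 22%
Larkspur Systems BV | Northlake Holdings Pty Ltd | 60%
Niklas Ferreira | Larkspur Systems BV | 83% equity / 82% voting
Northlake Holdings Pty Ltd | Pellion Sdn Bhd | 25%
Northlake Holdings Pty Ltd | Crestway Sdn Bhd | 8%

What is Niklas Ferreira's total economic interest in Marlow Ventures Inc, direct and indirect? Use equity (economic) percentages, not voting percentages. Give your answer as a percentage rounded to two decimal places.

56.89%

Niklas reaches Marlow along 3 paths.
Direct stake: 15% = 15%.
Via Northlake: 25% × 56% = 14%.
Via Larkspur → Northlake: 83% × 60% × 56% = 27.888%.
Total: 15% + 14% + 27.888% = 56.888%.
Rounded: 56.89%.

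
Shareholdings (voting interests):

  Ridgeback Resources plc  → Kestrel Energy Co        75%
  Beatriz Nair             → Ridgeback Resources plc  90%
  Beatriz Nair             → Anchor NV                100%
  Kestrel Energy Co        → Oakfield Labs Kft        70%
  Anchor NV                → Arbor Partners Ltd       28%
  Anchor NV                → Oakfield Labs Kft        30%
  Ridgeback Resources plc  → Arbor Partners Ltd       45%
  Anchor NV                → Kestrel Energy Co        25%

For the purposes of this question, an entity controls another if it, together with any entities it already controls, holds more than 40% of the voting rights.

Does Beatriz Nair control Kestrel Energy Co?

Yes

Beatriz holds 90% of Ridgeback, so Beatriz controls Ridgeback.
Beatriz holds 100% of Anchor, so Beatriz controls Anchor.
Ridgeback and Anchor together hold 75% + 25% = 100% of Kestrel, so Beatriz controls Kestrel.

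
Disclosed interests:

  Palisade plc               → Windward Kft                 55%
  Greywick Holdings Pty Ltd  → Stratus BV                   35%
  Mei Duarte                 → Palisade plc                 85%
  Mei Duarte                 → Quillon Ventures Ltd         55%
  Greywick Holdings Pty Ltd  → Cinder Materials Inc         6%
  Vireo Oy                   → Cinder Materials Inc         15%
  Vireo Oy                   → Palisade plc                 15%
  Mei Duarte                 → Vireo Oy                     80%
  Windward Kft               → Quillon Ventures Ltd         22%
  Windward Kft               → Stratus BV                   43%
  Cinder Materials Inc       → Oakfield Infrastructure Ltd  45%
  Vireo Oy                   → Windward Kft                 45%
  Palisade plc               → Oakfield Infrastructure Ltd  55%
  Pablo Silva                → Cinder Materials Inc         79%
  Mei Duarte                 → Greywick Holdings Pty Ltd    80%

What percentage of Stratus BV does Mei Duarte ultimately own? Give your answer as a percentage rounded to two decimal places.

Mei reaches Stratus along 4 paths.
Via Greywick: 80% × 35% = 28%.
Via Vireo → Palisade → Windward: 80% × 15% × 55% × 43% = 2.838%.
Via Palisade → Windward: 85% × 55% × 43% = 20.1025%.
Via Vireo → Windward: 80% × 45% × 43% = 15.48%.
Total: 28% + 2.838% + 20.1025% + 15.48% = 66.4205%.
Rounded: 66.42%.

66.42%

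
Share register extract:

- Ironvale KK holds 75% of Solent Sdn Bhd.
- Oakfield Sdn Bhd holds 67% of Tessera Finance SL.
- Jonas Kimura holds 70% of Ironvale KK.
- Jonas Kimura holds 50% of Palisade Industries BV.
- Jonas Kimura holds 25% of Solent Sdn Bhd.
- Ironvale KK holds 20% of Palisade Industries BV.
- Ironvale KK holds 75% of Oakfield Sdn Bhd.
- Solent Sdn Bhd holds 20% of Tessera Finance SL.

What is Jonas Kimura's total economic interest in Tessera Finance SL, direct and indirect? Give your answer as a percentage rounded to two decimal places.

50.68%

Jonas reaches Tessera along 3 paths.
Via Solent: 25% × 20% = 5%.
Via Ironvale → Solent: 70% × 75% × 20% = 10.5%.
Via Ironvale → Oakfield: 70% × 75% × 67% = 35.175%.
Total: 5% + 10.5% + 35.175% = 50.675%.
Rounded: 50.68%.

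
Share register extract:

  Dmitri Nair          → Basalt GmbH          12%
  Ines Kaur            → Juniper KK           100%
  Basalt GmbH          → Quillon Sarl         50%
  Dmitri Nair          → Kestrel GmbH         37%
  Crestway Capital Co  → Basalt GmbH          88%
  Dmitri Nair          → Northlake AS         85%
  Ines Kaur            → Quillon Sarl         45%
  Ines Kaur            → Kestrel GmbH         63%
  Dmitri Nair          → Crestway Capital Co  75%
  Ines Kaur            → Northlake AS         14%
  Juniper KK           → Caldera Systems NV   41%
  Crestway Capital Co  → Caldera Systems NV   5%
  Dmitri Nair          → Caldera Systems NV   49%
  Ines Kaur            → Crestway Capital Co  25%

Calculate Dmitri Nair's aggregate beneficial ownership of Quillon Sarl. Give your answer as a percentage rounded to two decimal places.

Dmitri reaches Quillon along 2 paths.
Via Crestway → Basalt: 75% × 88% × 50% = 33%.
Via Basalt: 12% × 50% = 6%.
Total: 33% + 6% = 39%.
Rounded: 39.00%.

39.00%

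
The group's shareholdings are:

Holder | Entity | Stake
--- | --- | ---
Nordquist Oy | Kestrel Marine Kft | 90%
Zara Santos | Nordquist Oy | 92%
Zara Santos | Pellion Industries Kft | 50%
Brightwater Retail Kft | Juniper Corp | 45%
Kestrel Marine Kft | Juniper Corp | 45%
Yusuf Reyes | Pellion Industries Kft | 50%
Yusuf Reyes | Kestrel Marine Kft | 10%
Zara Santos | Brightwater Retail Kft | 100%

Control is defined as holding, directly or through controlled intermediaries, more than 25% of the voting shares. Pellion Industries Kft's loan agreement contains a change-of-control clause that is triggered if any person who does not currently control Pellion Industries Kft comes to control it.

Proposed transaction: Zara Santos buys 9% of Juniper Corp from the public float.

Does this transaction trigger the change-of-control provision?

The purchase changes only Zara's holdings, so Zara is the only person who could newly come to control Pellion.
Zara holds 50% of Pellion, so Zara controls Pellion.
So Zara already controls Pellion before the transaction.
After the purchase, Zara holds 9% of Juniper directly.
Zara controlled Pellion already, so this is not a new person acquiring control; every other person's position is unchanged or reduced.
No new person acquires control, so the clause is not triggered.

No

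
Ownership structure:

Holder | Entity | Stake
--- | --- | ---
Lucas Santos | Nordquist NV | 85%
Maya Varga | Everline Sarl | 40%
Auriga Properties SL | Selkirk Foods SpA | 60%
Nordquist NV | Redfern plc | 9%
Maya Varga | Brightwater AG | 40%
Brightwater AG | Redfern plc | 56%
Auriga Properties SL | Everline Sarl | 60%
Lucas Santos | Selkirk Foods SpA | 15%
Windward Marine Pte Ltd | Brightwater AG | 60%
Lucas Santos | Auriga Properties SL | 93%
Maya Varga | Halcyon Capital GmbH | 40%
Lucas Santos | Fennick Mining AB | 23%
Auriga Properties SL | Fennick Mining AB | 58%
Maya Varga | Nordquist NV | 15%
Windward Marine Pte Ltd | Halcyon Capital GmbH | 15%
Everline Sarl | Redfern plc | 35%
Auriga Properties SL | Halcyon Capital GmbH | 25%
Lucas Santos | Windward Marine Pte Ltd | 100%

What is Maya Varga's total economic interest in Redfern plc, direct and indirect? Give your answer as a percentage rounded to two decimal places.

37.75%

Maya reaches Redfern along 3 paths.
Via Brightwater: 40% × 56% = 22.4%.
Via Everline: 40% × 35% = 14%.
Via Nordquist: 15% × 9% = 1.35%.
Total: 22.4% + 14% + 1.35% = 37.75%.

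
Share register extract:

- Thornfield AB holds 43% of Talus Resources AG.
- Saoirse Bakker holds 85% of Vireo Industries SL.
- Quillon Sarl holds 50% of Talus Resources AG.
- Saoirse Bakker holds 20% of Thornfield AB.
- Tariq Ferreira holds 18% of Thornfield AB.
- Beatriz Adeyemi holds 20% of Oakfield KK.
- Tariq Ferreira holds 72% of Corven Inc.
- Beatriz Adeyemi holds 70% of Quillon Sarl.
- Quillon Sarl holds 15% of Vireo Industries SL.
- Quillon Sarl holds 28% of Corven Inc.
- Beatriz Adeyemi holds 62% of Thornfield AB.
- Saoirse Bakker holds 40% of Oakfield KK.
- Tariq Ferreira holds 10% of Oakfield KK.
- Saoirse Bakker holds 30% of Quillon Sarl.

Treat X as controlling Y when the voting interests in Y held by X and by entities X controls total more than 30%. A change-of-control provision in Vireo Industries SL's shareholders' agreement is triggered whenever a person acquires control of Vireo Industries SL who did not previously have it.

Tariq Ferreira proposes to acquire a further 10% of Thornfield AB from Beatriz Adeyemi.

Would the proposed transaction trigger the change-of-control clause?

No

The purchase adds only to Tariq's holdings (Beatriz's stake shrinks), so Tariq is the only person who could newly come to control Vireo.
Tariq holds 72% of Corven, so Tariq controls Corven.
Neither Tariq nor any entity Tariq controls holds any voting interest in Vireo.
So before the transaction, Tariq does not control Vireo.
After the purchase, Tariq's direct stake in Thornfield rises to 18% + 10% = 28%, and Beatriz's stake falls to 52%.
Tariq's side now holds 28% of Thornfield, not > 30%, so Tariq still does not control Thornfield.
After the transaction, neither Tariq nor any entity Tariq controls holds a voting interest in Vireo, so Tariq still does not control it.
No new person acquires control, so the clause is not triggered.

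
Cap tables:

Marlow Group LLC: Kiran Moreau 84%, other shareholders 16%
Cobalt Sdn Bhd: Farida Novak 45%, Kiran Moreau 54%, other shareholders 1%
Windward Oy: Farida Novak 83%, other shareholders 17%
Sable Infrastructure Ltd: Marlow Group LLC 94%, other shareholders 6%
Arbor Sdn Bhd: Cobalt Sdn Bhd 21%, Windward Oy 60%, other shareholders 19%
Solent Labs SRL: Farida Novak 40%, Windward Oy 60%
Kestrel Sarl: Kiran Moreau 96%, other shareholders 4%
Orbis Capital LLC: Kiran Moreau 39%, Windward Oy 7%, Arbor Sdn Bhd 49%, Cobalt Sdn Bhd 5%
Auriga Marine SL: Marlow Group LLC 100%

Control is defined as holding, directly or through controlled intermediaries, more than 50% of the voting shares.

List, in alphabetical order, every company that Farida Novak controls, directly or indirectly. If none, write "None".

Farida holds 83% of Windward, so Farida controls Windward.
Windward holds 60% of Arbor, so Farida controls Arbor.
Farida and Windward together hold 40% + 60% = 100% of Solent, so Farida controls Solent.
Windward and Arbor together hold 7% + 49% = 56% of Orbis, so Farida controls Orbis.
No other company's threshold is met.

Arbor Sdn Bhd, Orbis Capital LLC, Solent Labs SRL, Windward Oy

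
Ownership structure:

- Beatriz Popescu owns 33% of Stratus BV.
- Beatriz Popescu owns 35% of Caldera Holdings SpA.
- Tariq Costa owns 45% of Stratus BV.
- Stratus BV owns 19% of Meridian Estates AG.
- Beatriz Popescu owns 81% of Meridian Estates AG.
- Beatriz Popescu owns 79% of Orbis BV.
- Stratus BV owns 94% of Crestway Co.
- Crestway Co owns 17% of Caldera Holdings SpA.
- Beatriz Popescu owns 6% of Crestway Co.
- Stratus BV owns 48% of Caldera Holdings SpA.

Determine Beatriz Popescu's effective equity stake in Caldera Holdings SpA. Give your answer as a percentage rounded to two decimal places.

Beatriz reaches Caldera along 4 paths.
Via Crestway: 6% × 17% = 1.02%.
Via Stratus → Crestway: 33% × 94% × 17% = 5.2734%.
Direct stake: 35% = 35%.
Via Stratus: 33% × 48% = 15.84%.
Total: 1.02% + 5.2734% + 35% + 15.84% = 57.1334%.
Rounded: 57.13%.

57.13%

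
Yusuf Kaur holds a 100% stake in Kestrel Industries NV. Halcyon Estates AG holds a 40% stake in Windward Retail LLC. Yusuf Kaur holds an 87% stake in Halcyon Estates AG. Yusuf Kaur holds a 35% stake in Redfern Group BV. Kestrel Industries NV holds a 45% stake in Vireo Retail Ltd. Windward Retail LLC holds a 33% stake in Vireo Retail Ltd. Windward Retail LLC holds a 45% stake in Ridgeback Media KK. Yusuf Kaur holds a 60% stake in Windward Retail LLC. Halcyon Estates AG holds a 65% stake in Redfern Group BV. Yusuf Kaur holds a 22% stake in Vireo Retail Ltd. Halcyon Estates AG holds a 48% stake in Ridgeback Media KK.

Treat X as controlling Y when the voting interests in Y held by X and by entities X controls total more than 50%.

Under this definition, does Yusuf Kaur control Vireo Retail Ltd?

Yusuf holds 100% of Kestrel, so Yusuf controls Kestrel.
Yusuf holds 87% of Halcyon, so Yusuf controls Halcyon.
Halcyon and Yusuf together hold 40% + 60% = 100% of Windward, so Yusuf controls Windward.
Yusuf and Kestrel and Windward together hold 22% + 45% + 33% = 100% of Vireo, so Yusuf controls Vireo.

Yes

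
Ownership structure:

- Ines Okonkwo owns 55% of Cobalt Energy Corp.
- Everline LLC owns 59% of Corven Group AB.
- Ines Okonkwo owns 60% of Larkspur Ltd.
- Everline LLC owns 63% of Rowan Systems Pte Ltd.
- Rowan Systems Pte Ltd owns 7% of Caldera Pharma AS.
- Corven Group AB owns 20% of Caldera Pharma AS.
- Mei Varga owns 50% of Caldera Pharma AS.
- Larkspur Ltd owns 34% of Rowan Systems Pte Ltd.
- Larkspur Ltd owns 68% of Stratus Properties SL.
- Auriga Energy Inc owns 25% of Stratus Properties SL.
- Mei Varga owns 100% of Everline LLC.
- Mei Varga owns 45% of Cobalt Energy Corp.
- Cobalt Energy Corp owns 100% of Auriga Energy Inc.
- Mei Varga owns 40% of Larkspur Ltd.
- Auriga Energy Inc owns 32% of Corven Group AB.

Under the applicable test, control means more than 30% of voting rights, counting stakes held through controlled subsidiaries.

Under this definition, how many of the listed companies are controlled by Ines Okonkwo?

Ines holds 55% of Cobalt, so Ines controls Cobalt.
Ines holds 60% of Larkspur, so Ines controls Larkspur.
Cobalt holds 100% of Auriga, so Ines controls Auriga.
Larkspur holds 34% of Rowan, so Ines controls Rowan.
Auriga holds 32% of Corven, so Ines controls Corven.
Larkspur and Auriga together hold 68% + 25% = 93% of Stratus, so Ines controls Stratus.
No other company's threshold is met.
Ines controls 6 companies.

6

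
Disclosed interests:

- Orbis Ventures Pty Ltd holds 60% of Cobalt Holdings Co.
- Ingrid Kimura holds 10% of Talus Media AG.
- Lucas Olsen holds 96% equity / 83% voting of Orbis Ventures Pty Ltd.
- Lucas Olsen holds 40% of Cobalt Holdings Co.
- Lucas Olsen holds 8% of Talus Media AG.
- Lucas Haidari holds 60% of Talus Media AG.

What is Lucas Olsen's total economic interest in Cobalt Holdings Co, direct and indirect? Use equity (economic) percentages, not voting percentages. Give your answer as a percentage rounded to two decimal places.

Lucas Olsen reaches Cobalt along 2 paths.
Direct stake: 40% = 40%.
Via Orbis: 96% × 60% = 57.6%.
Total: 40% + 57.6% = 97.6%.
Rounded: 97.60%.

97.60%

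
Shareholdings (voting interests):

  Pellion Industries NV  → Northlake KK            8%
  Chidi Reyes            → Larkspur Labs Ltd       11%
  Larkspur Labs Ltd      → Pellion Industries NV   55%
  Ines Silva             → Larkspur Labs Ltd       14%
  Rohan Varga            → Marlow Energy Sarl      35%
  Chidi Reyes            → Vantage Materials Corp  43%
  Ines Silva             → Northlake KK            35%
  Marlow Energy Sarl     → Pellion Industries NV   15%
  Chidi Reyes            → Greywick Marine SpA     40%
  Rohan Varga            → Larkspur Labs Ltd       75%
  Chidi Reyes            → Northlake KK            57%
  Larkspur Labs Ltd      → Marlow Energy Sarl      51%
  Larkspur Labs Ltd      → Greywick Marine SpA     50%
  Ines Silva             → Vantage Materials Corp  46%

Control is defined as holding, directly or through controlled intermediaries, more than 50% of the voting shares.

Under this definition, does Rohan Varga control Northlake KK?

Rohan holds 75% of Larkspur, so Rohan controls Larkspur.
Rohan and Larkspur together hold 35% + 51% = 86% of Marlow, so Rohan controls Marlow.
Larkspur and Marlow together hold 55% + 15% = 70% of Pellion, so Rohan controls Pellion.
In Northlake, Rohan's side holds only 8%, not > 50%.
So Rohan does not control Northlake.

No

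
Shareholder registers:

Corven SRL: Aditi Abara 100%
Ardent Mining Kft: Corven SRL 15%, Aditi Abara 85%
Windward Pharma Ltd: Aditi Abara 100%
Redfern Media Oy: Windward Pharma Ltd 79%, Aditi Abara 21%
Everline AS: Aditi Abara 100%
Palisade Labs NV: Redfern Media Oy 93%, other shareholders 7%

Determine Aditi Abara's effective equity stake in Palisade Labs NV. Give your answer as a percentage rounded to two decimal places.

Aditi reaches Palisade along 2 paths.
Via Windward → Redfern: 100% × 79% × 93% = 73.47%.
Via Redfern: 21% × 93% = 19.53%.
Total: 73.47% + 19.53% = 93%.
Rounded: 93.00%.

93.00%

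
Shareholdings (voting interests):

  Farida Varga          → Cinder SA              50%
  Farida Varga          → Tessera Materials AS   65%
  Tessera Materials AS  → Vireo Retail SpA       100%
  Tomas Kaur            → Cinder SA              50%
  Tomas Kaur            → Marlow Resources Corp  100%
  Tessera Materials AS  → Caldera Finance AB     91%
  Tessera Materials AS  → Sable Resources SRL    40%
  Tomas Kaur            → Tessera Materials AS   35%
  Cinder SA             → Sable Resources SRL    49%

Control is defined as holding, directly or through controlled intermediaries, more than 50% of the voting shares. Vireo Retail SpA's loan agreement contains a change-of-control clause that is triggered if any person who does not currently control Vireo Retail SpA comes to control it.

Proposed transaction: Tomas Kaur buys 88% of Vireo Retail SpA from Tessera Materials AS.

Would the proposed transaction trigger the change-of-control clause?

Yes

The purchase adds only to Tomas's holdings (Tessera's stake shrinks), so Tomas is the only person who could newly come to control Vireo.
Tomas holds 100% of Marlow, so Tomas controls Marlow.
Neither Tomas nor any entity Tomas controls holds any voting interest in Vireo.
So before the transaction, Tomas does not control Vireo.
After the purchase, Tomas holds 88% of Vireo directly, and Tessera's stake falls to 12%.
Tomas holds 88% of Vireo, so Tomas controls Vireo.
Tomas did not control Vireo before and does after, so the clause is triggered.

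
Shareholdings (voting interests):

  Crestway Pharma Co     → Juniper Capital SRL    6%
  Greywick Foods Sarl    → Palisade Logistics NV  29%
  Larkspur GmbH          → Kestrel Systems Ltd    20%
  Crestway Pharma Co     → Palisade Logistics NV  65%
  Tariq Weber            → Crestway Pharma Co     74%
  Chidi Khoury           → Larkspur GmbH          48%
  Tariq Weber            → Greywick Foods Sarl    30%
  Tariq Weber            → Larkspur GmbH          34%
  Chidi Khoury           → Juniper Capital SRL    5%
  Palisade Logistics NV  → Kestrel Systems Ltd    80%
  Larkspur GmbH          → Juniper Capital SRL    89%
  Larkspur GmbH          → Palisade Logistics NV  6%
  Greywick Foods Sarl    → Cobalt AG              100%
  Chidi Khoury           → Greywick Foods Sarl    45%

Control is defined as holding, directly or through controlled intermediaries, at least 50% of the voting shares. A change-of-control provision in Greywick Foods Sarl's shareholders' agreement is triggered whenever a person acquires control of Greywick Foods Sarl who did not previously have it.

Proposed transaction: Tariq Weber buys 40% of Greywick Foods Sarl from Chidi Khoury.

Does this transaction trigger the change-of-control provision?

The purchase adds only to Tariq's holdings (Chidi's stake shrinks), so Tariq is the only person who could newly come to control Greywick.
Tariq holds 74% of Crestway, so Tariq controls Crestway.
Crestway holds 65% of Palisade, so Tariq controls Palisade.
Palisade holds 80% of Kestrel, so Tariq controls Kestrel.
In Greywick, Tariq's side holds only 30%, not ≥ 50%.
So before the transaction, Tariq does not control Greywick.
After the purchase, Tariq's direct stake in Greywick rises to 30% + 40% = 70%, and Chidi's stake falls to 5%.
Tariq holds 70% of Greywick, so Tariq controls Greywick.
Tariq did not control Greywick before and does after, so the clause is triggered.

Yes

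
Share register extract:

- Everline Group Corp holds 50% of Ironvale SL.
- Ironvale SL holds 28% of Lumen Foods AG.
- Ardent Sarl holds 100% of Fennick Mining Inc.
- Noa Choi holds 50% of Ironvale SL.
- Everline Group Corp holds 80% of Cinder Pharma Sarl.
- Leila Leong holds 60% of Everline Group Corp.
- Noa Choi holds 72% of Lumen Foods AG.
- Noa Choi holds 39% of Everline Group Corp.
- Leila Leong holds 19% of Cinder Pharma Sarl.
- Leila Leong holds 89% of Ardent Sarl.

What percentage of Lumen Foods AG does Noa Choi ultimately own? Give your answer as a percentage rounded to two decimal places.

Noa reaches Lumen along 3 paths.
Via Everline → Ironvale: 39% × 50% × 28% = 5.46%.
Via Ironvale: 50% × 28% = 14%.
Direct stake: 72% = 72%.
Total: 5.46% + 14% + 72% = 91.46%.

91.46%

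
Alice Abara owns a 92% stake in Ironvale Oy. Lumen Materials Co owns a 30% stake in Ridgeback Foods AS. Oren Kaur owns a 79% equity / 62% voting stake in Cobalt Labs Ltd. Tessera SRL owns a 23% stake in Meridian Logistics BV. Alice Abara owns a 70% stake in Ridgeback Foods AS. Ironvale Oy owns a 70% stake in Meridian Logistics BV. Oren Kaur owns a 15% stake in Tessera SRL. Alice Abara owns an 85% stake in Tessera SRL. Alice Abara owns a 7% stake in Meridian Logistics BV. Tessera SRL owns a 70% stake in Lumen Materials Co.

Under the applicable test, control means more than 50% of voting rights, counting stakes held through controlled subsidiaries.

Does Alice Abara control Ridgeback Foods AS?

Alice holds 85% of Tessera, so Alice controls Tessera.
Tessera holds 70% of Lumen, so Alice controls Lumen.
Lumen and Alice together hold 30% + 70% = 100% of Ridgeback, so Alice controls Ridgeback.

Yes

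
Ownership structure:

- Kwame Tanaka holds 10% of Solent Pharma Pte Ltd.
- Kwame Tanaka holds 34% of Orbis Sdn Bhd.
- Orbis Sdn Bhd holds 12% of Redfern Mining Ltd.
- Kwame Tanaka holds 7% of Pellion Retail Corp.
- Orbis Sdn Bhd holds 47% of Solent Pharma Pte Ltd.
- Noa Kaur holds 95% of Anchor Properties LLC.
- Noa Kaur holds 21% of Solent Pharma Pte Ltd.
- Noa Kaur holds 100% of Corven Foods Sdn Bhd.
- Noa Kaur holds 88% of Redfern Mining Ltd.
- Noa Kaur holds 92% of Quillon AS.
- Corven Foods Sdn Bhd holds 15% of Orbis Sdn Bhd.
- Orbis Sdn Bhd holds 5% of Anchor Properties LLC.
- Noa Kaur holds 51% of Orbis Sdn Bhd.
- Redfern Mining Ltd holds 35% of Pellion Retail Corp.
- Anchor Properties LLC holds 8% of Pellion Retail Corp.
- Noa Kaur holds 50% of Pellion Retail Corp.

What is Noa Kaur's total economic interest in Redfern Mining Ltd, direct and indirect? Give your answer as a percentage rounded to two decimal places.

Noa reaches Redfern along 3 paths.
Via Orbis: 51% × 12% = 6.12%.
Via Corven → Orbis: 100% × 15% × 12% = 1.8%.
Direct stake: 88% = 88%.
Total: 6.12% + 1.8% + 88% = 95.92%.

95.92%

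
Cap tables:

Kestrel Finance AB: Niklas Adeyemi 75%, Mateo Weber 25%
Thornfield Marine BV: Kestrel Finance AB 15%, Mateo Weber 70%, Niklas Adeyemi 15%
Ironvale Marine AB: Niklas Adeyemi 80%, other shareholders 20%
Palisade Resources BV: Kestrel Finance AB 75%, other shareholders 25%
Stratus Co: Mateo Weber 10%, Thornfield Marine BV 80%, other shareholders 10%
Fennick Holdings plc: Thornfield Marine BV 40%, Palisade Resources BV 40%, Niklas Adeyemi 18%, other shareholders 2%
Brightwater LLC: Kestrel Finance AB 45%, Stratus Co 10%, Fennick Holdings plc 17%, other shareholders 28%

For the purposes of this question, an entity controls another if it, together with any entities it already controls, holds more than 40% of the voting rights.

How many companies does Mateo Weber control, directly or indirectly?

Mateo holds 70% of Thornfield, so Mateo controls Thornfield.
Mateo and Thornfield together hold 10% + 80% = 90% of Stratus, so Mateo controls Stratus.
No other company's threshold is met.
Mateo controls 2 companies.

2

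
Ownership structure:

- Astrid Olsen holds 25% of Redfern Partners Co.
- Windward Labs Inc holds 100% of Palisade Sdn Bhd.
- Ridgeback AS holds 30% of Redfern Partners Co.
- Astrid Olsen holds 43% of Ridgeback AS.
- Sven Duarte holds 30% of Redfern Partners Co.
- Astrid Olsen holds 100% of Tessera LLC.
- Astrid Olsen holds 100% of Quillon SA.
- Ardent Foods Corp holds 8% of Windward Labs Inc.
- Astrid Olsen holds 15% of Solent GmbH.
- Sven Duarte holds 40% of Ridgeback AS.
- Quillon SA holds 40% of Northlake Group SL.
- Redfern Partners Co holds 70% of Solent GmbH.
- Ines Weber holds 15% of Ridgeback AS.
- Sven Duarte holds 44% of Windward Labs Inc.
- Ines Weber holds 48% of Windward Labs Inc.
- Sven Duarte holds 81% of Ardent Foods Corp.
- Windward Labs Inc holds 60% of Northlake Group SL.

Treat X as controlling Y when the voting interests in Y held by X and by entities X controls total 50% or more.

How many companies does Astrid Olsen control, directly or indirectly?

Astrid holds 100% of Quillon, so Astrid controls Quillon.
Astrid holds 100% of Tessera, so Astrid controls Tessera.
No other company's threshold is met.
Astrid controls 2 companies.

2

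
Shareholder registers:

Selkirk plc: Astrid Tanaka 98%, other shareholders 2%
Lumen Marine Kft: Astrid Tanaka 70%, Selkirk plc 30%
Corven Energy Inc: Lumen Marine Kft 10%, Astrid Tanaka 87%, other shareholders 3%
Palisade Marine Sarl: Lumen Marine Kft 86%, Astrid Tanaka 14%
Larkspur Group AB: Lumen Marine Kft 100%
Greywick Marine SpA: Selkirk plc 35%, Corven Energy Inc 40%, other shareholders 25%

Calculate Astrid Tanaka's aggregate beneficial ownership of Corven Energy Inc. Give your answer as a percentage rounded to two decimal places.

96.94%

Astrid reaches Corven along 3 paths.
Via Lumen: 70% × 10% = 7%.
Via Selkirk → Lumen: 98% × 30% × 10% = 2.94%.
Direct stake: 87% = 87%.
Total: 7% + 2.94% + 87% = 96.94%.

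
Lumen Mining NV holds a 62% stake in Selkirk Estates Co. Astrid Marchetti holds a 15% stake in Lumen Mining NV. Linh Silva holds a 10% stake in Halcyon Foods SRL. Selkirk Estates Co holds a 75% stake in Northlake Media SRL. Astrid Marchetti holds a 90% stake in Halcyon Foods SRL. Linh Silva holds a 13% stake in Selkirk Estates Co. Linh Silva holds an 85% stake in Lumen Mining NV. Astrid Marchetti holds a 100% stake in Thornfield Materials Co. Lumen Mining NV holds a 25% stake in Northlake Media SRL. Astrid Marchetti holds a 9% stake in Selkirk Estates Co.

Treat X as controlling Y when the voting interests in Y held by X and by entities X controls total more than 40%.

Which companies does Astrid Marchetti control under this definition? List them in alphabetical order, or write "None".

Halcyon Foods SRL, Thornfield Materials Co

Astrid holds 90% of Halcyon, so Astrid controls Halcyon.
Astrid holds 100% of Thornfield, so Astrid controls Thornfield.
No other company's threshold is met.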